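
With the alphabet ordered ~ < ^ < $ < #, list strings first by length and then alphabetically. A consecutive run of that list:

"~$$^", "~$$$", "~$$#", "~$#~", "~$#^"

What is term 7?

~$##

Advancing 2 positions from ~$#^ through ~$#^ → ~$#$ reaches term 7.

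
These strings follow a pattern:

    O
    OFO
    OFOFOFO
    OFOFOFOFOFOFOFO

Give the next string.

s(k+1) = s(k)·F·s(k) — each term doubles the last with 'F' between the halves.
Doubling OFOFOFOFOFOFOFO with 'F' between the halves:

OFOFOFOFOFOFOFOFOFOFOFOFOFOFOFO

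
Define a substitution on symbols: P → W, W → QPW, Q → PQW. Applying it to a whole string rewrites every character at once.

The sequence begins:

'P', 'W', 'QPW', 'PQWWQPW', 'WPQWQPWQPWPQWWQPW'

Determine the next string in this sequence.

QPWWPQWQPWPQWWQPWPQWWQPWWPQWQPWQPWPQWWQPW

Applying the rule to each of the 17 symbols of WPQWQPWQPWPQWWQPW gives the pieces QPW W PQW QPW PQW W QPW PQW W QPW W PQW QPW QPW PQW W QPW, which concatenate to the answer.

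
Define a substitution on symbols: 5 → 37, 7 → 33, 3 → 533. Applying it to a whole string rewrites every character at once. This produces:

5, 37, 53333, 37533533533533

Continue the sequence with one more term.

5333337533533375335333753353337533533

Replace each of the 14 characters of 37533533533533 in place — 533 33 37 533 533 37 533 533 37 533 533 37 533 533 — and concatenate.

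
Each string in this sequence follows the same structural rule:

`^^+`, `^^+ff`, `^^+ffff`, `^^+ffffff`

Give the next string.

Each term is the previous one with ff appended.
One more step from ^^+ffffff gives the answer.

^^+ffffffff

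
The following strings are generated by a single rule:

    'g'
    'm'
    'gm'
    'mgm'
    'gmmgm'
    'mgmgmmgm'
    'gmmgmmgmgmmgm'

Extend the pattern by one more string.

Each term (from the third on) is the two preceding terms concatenated in order: term 3 = g·m = gm.
So term 8 is mgmgmmgm·gmmgmmgmgmmgm.

mgmgmmgmgmmgmmgmgmmgm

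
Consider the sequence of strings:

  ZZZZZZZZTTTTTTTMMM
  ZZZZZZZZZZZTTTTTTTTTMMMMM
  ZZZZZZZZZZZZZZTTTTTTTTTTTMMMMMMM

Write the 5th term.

The n-th term is 3n+2 Z's then 2n+3 T's then 2n-1 M's, where the shown terms are n = 2, 3, 4.
At n = 6 the blocks have lengths 20, 15, 11.

ZZZZZZZZZZZZZZZZZZZZTTTTTTTTTTTTTTTMMMMMMMMMMM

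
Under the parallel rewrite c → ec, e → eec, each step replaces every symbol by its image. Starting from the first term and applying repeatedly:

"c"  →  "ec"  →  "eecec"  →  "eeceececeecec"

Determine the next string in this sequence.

Replace each of the 13 characters of eeceececeecec in place — eec eec ec eec eec ec eec ec eec eec ec eec ec — and concatenate.

eeceececeeceececeececeeceececeecec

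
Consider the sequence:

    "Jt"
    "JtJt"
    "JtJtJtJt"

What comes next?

Every step duplicates the string.
So the next term is two copies of JtJtJtJt.

JtJtJtJtJtJtJtJt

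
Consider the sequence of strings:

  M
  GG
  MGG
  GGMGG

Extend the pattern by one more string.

MGGGGMGG

This is a Fibonacci-style word recurrence s(k) = s(k−2)·s(k−1): e.g. M·GG = MGG.
The next term joins MGG and GGMGG.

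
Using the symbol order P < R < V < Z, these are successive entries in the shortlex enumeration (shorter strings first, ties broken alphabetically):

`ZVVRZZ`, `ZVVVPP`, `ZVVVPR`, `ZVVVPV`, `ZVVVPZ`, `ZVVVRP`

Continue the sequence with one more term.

ZVVVRR

Find the rightmost character of ZVVVRP below Z, bump it to the next letter, and reset everything to its right to P.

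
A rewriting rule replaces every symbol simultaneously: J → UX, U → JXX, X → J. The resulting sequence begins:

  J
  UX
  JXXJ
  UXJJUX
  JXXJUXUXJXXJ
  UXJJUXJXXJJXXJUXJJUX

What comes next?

JXXJUXUXJXXJUXJJUXUXJJUXJXXJUXUXJXXJ

Applying the rule to each of the 20 symbols of UXJJUXJXXJJXXJUXJJUX gives the pieces JXX J UX UX JXX J UX J J UX UX J J UX JXX J UX UX JXX J, which concatenate to the answer.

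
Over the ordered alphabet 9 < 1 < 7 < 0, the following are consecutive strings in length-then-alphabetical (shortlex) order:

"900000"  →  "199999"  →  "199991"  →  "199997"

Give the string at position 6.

199919

Stepping forward 2 times from 199997: 199997 → 199990, then the target.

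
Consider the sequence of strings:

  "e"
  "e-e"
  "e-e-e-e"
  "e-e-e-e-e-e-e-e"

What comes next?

e-e-e-e-e-e-e-e-e-e-e-e-e-e-e-e

Each string is two copies of the previous one joined by '-'.
So the next term is two copies of e-e-e-e-e-e-e-e with '-' between the halves.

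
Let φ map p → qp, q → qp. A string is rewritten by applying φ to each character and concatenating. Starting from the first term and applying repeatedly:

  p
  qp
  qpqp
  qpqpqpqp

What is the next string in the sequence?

qpqpqpqpqpqpqpqp

Apply φ to qpqpqpqp symbol by symbol: q→qp, p→qp, q→qp, p→qp, q→qp, p→qp, q→qp, p→qp; joined: qp qp qp qp qp qp qp qp.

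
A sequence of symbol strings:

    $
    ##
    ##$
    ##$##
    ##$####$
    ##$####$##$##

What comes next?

##$####$##$####$####$

From term 3 onward, concatenate the last term with the second-to-last: ##·$ = ##$, ##$·## = ##$##, …
The next term joins ##$####$##$## and ##$####$.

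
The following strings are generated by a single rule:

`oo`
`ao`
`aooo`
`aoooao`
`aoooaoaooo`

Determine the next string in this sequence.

aoooaoaoooaoooao

This is a Fibonacci-style word recurrence s(k) = s(k−1)·s(k−2): e.g. ao·oo = aooo.
Continuing: aoooaoaooo · aoooao gives term 6.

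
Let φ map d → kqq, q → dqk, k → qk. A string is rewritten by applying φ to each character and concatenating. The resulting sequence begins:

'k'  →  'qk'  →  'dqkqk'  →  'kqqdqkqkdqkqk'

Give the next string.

Rewriting the 13 symbols of kqqdqkqkdqkqk one by one yields qk dqk dqk kqq dqk qk dqk qk kqq dqk qk dqk qk; concatenated:

qkdqkdqkkqqdqkqkdqkqkkqqdqkqkdqkqk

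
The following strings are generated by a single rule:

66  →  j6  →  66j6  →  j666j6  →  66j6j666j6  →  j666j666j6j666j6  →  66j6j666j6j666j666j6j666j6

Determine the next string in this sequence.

From term 3 onward, concatenate the second-to-last term with the last: 66·j6 = 66j6, j6·66j6 = j666j6, …
Continuing: j666j666j6j666j6 · 66j6j666j6j666j666j6j666j6 gives term 8.

j666j666j6j666j666j6j666j6j666j666j6j666j6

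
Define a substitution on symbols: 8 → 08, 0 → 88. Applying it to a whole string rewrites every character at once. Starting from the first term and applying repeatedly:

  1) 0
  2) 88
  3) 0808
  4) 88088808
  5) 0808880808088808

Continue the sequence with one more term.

88088808080888088808880808088808

Applying the rule to each of the 16 symbols of 0808880808088808 gives the pieces 88 08 88 08 08 08 88 08 88 08 88 08 08 08 88 08, which concatenate to the answer.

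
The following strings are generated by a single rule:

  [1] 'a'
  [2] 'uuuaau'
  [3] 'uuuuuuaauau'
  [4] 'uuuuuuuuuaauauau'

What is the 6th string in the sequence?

Every step adds uuu to the front and au to the end of the previous string.
From uuuuuuuuuaauauau, 2 further steps: uuuuuuuuuaauauau → uuuuuuuuuuuuaauauauau → (answer).

uuuuuuuuuuuuuuuaauauauauau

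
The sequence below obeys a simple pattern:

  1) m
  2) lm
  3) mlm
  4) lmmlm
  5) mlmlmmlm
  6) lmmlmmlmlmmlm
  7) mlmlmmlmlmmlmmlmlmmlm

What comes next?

lmmlmmlmlmmlmmlmlmmlmlmmlmmlmlmmlm

From term 3 onward, concatenate the second-to-last term with the last: m·lm = mlm, lm·mlm = lmmlm, …
So term 8 is lmmlmmlmlmmlm·mlmlmmlmlmmlmmlmlmmlm.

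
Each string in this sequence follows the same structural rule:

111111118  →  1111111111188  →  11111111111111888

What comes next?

111111111111111118888

The n-th term is 3n+2 1's then n-1 8's, where the shown terms are n = 2, 3, 4.
Setting n = 5 gives 17, 4 characters in each block.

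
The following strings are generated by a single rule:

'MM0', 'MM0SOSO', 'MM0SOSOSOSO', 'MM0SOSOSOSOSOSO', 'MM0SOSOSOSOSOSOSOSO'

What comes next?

Each term is the previous one with SOSO appended.
Applying this once more to MM0SOSOSOSOSOSOSOSO:

MM0SOSOSOSOSOSOSOSOSOSO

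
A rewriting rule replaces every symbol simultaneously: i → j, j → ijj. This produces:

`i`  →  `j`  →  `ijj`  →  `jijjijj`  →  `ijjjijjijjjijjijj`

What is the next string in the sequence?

jijjijjijjjijjijjjijjijjijjjijjijjjijjijj

Applying the rule to each of the 17 symbols of ijjjijjijjjijjijj gives the pieces j ijj ijj ijj j ijj ijj j ijj ijj ijj j ijj ijj j ijj ijj, which concatenate to the answer.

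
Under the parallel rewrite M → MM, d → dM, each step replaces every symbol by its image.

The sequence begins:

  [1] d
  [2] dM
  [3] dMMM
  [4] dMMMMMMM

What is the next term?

Expanding dMMMMMMM: d→dM, M→MM, M→MM, M→MM, M→MM, M→MM, M→MM, M→MM. Concatenated: dM MM MM MM MM MM MM MM.

dMMMMMMMMMMMMMMM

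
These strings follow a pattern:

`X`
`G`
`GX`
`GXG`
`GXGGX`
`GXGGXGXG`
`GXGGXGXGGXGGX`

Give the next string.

GXGGXGXGGXGGXGXGGXGXG

From term 3 onward, concatenate the last term with the second-to-last: G·X = GX, GX·G = GXG, …
Continuing: GXGGXGXGGXGGX · GXGGXGXG gives term 8.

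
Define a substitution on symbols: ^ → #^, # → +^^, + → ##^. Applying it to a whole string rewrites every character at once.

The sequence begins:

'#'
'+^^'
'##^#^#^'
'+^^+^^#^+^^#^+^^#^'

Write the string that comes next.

##^#^#^##^#^#^+^^#^##^#^#^+^^#^##^#^#^+^^#^

Applying the rule to each of the 18 symbols of +^^+^^#^+^^#^+^^#^ gives the pieces ##^ #^ #^ ##^ #^ #^ +^^ #^ ##^ #^ #^ +^^ #^ ##^ #^ #^ +^^ #^, which concatenate to the answer.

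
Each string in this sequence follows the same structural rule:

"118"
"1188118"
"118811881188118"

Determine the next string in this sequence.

1188118811881188118811881188118

Every step duplicates the string with '8' between the halves.
So the next term is two copies of 118811881188118 with '8' between the halves.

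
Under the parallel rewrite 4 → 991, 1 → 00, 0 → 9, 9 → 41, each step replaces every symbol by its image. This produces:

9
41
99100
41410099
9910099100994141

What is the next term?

Rewriting the 16 symbols of 9910099100994141 one by one yields 41 41 00 9 9 41 41 00 9 9 41 41 991 00 991 00; concatenated:

414100994141009941419910099100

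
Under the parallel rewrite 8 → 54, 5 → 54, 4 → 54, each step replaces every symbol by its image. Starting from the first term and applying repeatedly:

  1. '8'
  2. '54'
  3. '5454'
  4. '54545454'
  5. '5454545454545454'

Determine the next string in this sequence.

54545454545454545454545454545454

φ(5454545454545454) expands symbol-by-symbol to 54 54 54 54 54 54 54 54 54 54 54 54 54 54 54 54; joining the 16 pieces gives the next term.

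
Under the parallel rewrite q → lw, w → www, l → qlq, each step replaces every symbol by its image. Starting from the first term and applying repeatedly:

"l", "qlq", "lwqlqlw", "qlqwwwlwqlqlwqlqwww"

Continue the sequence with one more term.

lwqlqlwwwwwwwwwwqlqwwwlwqlqlwqlqwwwlwqlqlwwwwwwwwww

Applying the rule to each of the 19 symbols of qlqwwwlwqlqlwqlqwww gives the pieces lw qlq lw www www www qlq www lw qlq lw qlq www lw qlq lw www www www, which concatenate to the answer.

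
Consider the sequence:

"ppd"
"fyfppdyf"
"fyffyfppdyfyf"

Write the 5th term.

fyffyffyffyfppdyfyfyfyf

s(k+1) = fyf·s(k)·yf, so each term gains fyf as a prefix and yf as a suffix.
From fyffyfppdyfyf, 2 further steps: fyffyfppdyfyf → fyffyffyfppdyfyfyf → (answer).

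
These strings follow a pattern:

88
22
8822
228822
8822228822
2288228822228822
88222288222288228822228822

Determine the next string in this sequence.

228822882222882288222288222288228822228822

This is a Fibonacci-style word recurrence s(k) = s(k−2)·s(k−1): e.g. 88·22 = 8822.
The next term joins 2288228822228822 and 88222288222288228822228822.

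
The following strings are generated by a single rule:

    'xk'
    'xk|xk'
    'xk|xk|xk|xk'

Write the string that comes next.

xk|xk|xk|xk|xk|xk|xk|xk

s(k+1) = s(k)·|·s(k) — each term doubles the last with '|' between the halves.
One more doubling of xk|xk|xk|xk gives the answer.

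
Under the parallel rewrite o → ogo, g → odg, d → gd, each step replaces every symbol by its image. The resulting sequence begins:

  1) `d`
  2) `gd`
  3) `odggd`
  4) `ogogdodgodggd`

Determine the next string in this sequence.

φ(ogogdodgodggd) expands symbol-by-symbol to ogo odg ogo odg gd ogo gd odg ogo gd odg odg gd; joining the 13 pieces gives the next term.

ogoodgogoodggdogogdodgogogdodgodggd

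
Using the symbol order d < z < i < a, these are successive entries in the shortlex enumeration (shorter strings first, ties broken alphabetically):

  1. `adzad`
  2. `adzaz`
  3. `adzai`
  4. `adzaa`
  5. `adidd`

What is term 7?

adidi

Advancing 2 positions from adidd through adidd → adidz reaches term 7.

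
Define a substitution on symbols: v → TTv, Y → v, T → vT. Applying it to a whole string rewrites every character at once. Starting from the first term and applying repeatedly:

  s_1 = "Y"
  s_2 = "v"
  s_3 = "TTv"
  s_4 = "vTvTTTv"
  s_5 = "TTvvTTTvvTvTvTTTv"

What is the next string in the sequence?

vTvTTTvTTvvTvTvTTTvTTvvTTTvvTTTvvTvTvTTTv

Applying the rule to each of the 17 symbols of TTvvTTTvvTvTvTTTv gives the pieces vT vT TTv TTv vT vT vT TTv TTv vT TTv vT TTv vT vT vT TTv, which concatenate to the answer.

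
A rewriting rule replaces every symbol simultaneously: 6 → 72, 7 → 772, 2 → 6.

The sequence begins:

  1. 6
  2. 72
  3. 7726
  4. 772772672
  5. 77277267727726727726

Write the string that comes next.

772772677277267277277267727726727726772772672

Applying the rule to each of the 20 symbols of 77277267727726727726 gives the pieces 772 772 6 772 772 6 72 772 772 6 772 772 6 72 772 6 772 772 6 72, which concatenate to the answer.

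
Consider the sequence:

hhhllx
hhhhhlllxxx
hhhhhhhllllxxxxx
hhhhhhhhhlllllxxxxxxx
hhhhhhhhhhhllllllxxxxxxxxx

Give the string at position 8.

hhhhhhhhhhhhhhhhhlllllllllxxxxxxxxxxxxxxx

Reading off run lengths: h runs 3, 5, 7, 9, 11; l runs 2, 3, 4, 5, 6; x runs 1, 3, 5, 7, 9 — each is linear in n (n = 1, 2, …).
For term 8, n = 8, so the run lengths are 17, 9, 15.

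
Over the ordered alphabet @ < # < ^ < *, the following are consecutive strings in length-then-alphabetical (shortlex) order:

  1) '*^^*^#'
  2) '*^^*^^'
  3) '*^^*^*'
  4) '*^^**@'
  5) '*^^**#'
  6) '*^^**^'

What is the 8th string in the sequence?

*^*@@@

Continuing the enumeration 2 steps past *^^**^: *^^**^ → *^^*** → (answer).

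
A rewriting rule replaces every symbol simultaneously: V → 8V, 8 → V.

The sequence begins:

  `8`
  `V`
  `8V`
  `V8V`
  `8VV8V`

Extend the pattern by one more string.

V8V8VV8V

Expanding 8VV8V: 8→V, V→8V, V→8V, 8→V, V→8V. Concatenated: V 8V 8V V 8V.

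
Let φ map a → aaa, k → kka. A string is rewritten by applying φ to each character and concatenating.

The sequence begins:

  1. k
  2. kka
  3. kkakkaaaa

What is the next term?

Expanding kkakkaaaa: k→kka, k→kka, a→aaa, k→kka, k→kka, a→aaa, a→aaa, a→aaa, a→aaa. Concatenated: kka kka aaa kka kka aaa aaa aaa aaa.

kkakkaaaakkakkaaaaaaaaaaaaa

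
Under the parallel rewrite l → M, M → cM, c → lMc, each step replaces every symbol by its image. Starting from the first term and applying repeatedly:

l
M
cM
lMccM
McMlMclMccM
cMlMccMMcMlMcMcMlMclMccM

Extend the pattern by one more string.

lMccMMcMlMclMccMcMlMccMMcMlMccMlMccMMcMlMcMcMlMclMccM

φ(cMlMccMMcMlMcMcMlMclMccM) expands symbol-by-symbol to lMc cM M cM lMc lMc cM cM lMc cM M cM lMc cM lMc cM M cM lMc M cM lMc lMc cM; joining the 24 pieces gives the next term.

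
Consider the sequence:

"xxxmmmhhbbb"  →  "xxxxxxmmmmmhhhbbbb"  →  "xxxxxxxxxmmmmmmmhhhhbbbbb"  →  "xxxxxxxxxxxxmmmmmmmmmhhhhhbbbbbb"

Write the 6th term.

The n-th term is 3n x's then 2n+1 m's then n+1 h's then n+2 b's (n = 1, 2, …).
For term 6, n = 6, so the run lengths are 18, 13, 7, 8.

xxxxxxxxxxxxxxxxxxmmmmmmmmmmmmmhhhhhhhbbbbbbbb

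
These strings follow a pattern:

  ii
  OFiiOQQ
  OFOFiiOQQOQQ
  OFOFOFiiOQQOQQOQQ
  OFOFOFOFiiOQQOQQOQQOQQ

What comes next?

s(k+1) = OF·s(k)·OQQ, so each term gains OF as a prefix and OQQ as a suffix.
Applying this once more to OFOFOFOFiiOQQOQQOQQOQQ:

OFOFOFOFOFiiOQQOQQOQQOQQOQQ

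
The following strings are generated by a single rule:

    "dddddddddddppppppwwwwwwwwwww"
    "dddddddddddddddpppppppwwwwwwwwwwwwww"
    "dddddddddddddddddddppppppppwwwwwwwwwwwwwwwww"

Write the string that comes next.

dddddddddddddddddddddddpppppppppwwwwwwwwwwwwwwwwwwww

The n-th term is 4n-1 d's then n+3 p's then 3n+2 w's, where the shown terms are n = 3, 4, 5.
Setting n = 6 gives 23, 9, 20 characters in each block.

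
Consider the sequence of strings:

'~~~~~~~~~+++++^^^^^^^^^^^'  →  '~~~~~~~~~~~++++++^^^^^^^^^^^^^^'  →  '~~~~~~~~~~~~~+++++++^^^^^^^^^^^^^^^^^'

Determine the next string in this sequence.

~~~~~~~~~~~~~~~++++++++^^^^^^^^^^^^^^^^^^^^

Each string has the form ~^{2n+3} +^{n+2} ^^{3n+2}, where the shown terms are n = 3, 4, 5.
At n = 6 the blocks have lengths 15, 8, 20.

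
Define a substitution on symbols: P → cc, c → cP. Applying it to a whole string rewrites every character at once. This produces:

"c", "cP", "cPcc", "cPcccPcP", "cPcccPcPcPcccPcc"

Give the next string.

Rewriting the 16 symbols of cPcccPcPcPcccPcc one by one yields cP cc cP cP cP cc cP cc cP cc cP cP cP cc cP cP; concatenated:

cPcccPcPcPcccPcccPcccPcPcPcccPcP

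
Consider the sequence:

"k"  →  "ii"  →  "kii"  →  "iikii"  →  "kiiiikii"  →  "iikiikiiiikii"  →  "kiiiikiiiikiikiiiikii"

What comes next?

From term 3 onward, concatenate the second-to-last term with the last: k·ii = kii, ii·kii = iikii, …
Continuing: iikiikiiiikii · kiiiikiiiikiikiiiikii gives term 8.

iikiikiiiikiikiiiikiiiikiikiiiikii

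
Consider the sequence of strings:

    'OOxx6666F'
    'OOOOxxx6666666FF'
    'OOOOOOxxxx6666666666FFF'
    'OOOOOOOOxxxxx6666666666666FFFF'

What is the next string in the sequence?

Each string has the form O^{2n} x^{n+1} 6^{3n+1} F^{n} (n = 1, 2, …).
Setting n = 5 gives 10, 6, 16, 5 characters in each block.

OOOOOOOOOOxxxxxx6666666666666666FFFFF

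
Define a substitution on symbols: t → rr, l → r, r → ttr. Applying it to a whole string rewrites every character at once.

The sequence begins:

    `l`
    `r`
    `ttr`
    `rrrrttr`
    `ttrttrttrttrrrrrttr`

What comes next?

rrrrttrrrrrttrrrrrttrrrrrttrttrttrttrttrrrrrttr

Applying the rule to each of the 19 symbols of ttrttrttrttrrrrrttr gives the pieces rr rr ttr rr rr ttr rr rr ttr rr rr ttr ttr ttr ttr ttr rr rr ttr, which concatenate to the answer.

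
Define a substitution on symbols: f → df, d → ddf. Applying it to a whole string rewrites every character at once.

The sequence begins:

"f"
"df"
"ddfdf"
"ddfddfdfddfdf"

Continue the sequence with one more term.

Replace each of the 13 characters of ddfddfdfddfdf in place — ddf ddf df ddf ddf df ddf df ddf ddf df ddf df — and concatenate.

ddfddfdfddfddfdfddfdfddfddfdfddfdf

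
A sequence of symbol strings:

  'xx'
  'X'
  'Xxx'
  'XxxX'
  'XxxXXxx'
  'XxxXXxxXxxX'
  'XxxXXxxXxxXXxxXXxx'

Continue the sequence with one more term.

XxxXXxxXxxXXxxXXxxXxxXXxxXxxX

From term 3 onward, concatenate the last term with the second-to-last: X·xx = Xxx, Xxx·X = XxxX, …
Continuing: XxxXXxxXxxXXxxXXxx · XxxXXxxXxxX gives term 8.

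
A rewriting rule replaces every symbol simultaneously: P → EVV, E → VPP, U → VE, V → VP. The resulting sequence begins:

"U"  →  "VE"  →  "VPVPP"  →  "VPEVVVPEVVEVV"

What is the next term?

Applying the rule to each of the 13 symbols of VPEVVVPEVVEVV gives the pieces VP EVV VPP VP VP VP EVV VPP VP VP VPP VP VP, which concatenate to the answer.

VPEVVVPPVPVPVPEVVVPPVPVPVPPVPVP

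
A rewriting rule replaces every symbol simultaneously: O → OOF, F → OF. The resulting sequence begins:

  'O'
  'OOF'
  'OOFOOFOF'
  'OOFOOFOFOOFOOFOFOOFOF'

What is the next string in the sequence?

OOFOOFOFOOFOOFOFOOFOFOOFOOFOFOOFOOFOFOOFOFOOFOOFOFOOFOF

φ(OOFOOFOFOOFOOFOFOOFOF) expands symbol-by-symbol to OOF OOF OF OOF OOF OF OOF OF OOF OOF OF OOF OOF OF OOF OF OOF OOF OF OOF OF; joining the 21 pieces gives the next term.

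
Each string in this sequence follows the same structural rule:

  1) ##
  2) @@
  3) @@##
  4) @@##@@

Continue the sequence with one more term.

From term 3 onward, concatenate the last term with the second-to-last: @@·## = @@##, @@##·@@ = @@##@@, …
The next term joins @@##@@ and @@##.

@@##@@@@##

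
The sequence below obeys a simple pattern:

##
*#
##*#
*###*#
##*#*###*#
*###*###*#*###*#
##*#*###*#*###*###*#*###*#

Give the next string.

*###*###*#*###*###*#*###*#*###*###*#*###*#

From term 3 onward, concatenate the second-to-last term with the last: ##·*# = ##*#, *#·##*# = *###*#, …
So term 8 is *###*###*#*###*#·##*#*###*#*###*###*#*###*#.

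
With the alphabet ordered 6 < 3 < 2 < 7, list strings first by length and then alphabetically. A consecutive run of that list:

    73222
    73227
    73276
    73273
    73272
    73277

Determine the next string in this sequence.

73766

Find the rightmost character of 73277 below 7, bump it to the next letter, and reset everything to its right to 6.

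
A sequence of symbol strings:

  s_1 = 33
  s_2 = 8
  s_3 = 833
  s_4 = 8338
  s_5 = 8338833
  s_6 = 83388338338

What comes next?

833883383388338833

Each term (from the third on) is the previous term followed by the one before it: term 3 = 8·33 = 833.
The next term joins 83388338338 and 8338833.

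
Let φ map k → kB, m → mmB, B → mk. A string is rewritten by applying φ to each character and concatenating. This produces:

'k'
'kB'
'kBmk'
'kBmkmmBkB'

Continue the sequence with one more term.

kBmkmmBkBmmBmmBmkkBmk

Apply φ to kBmkmmBkB symbol by symbol: k→kB, B→mk, m→mmB, k→kB, m→mmB, m→mmB, B→mk, k→kB, B→mk; joined: kB mk mmB kB mmB mmB mk kB mk.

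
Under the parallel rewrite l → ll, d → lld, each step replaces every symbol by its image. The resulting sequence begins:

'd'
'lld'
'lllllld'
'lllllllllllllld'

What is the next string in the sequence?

lllllllllllllllllllllllllllllld

Applying the rule to each of the 15 symbols of lllllllllllllld gives the pieces ll ll ll ll ll ll ll ll ll ll ll ll ll ll lld, which concatenate to the answer.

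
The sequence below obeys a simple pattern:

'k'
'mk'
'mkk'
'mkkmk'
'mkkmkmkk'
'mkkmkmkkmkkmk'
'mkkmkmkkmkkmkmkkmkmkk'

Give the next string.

Each term (from the third on) is the previous term followed by the one before it: term 3 = mk·k = mkk.
So term 8 is mkkmkmkkmkkmkmkkmkmkk·mkkmkmkkmkkmk.

mkkmkmkkmkkmkmkkmkmkkmkkmkmkkmkkmk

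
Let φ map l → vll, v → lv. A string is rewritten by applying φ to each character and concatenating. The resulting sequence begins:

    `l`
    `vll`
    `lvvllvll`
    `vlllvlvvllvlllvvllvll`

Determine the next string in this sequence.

lvvllvllvlllvvlllvlvvllvlllvvllvllvlllvlvvllvlllvvllvll

Applying the rule to each of the 21 symbols of vlllvlvvllvlllvvllvll gives the pieces lv vll vll vll lv vll lv lv vll vll lv vll vll vll lv lv vll vll lv vll vll, which concatenate to the answer.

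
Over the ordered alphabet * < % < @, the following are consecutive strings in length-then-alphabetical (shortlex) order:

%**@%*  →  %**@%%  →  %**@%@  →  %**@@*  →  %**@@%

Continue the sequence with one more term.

Find the rightmost character of %**@@% below @, bump it to the next letter, and reset everything to its right to *.

%**@@@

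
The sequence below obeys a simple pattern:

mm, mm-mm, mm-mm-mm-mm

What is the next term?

s(k+1) = s(k)·-·s(k) — each term doubles the last with '-' between the halves.
One more doubling of mm-mm-mm-mm gives the answer.

mm-mm-mm-mm-mm-mm-mm-mm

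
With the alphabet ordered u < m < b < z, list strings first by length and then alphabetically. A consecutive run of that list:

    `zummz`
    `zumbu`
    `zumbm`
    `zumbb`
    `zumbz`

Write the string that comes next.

Treat zumbz as a base-4 numeral over the given alphabet and add one, carrying through any trailing z's.

zumzu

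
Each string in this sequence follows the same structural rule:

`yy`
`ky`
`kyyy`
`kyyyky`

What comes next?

From term 3 onward, concatenate the last term with the second-to-last: ky·yy = kyyy, kyyy·ky = kyyyky, …
The next term joins kyyyky and kyyy.

kyyykykyyy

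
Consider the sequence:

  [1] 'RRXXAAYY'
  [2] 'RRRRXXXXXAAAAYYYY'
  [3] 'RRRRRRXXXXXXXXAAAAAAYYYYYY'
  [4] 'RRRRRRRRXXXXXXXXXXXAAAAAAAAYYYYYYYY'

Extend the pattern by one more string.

Term n consists of 2n R's, followed by 3n-1 X's, followed by 2n A's, followed by 2n Y's (n = 1, 2, …).
For the next term, n = 5, so the run lengths are 10, 14, 10, 10.

RRRRRRRRRRXXXXXXXXXXXXXXAAAAAAAAAAYYYYYYYYYY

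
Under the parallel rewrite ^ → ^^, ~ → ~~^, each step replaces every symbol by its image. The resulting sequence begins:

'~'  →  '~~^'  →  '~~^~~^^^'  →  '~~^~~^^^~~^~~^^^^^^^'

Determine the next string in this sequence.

~~^~~^^^~~^~~^^^^^^^~~^~~^^^~~^~~^^^^^^^^^^^^^^^

Applying the rule to each of the 20 symbols of ~~^~~^^^~~^~~^^^^^^^ gives the pieces ~~^ ~~^ ^^ ~~^ ~~^ ^^ ^^ ^^ ~~^ ~~^ ^^ ~~^ ~~^ ^^ ^^ ^^ ^^ ^^ ^^ ^^, which concatenate to the answer.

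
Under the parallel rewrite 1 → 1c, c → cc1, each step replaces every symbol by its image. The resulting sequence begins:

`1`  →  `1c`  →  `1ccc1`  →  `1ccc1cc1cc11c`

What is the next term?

Replace each of the 13 characters of 1ccc1cc1cc11c in place — 1c cc1 cc1 cc1 1c cc1 cc1 1c cc1 cc1 1c 1c cc1 — and concatenate.

1ccc1cc1cc11ccc1cc11ccc1cc11c1ccc1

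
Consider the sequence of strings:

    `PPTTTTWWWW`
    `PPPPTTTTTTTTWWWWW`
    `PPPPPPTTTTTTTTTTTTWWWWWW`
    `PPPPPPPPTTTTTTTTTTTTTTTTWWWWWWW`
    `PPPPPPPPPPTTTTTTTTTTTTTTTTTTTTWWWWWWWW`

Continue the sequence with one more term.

The n-th term is 2n P's then 4n T's then n+3 W's (n = 1, 2, …).
At n = 6 the blocks have lengths 12, 24, 9.

PPPPPPPPPPPPTTTTTTTTTTTTTTTTTTTTTTTTWWWWWWWWW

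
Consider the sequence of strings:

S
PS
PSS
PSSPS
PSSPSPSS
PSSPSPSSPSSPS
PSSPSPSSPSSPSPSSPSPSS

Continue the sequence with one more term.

PSSPSPSSPSSPSPSSPSPSSPSSPSPSSPSSPS

This is a Fibonacci-style word recurrence s(k) = s(k−1)·s(k−2): e.g. PS·S = PSS.
Continuing: PSSPSPSSPSSPSPSSPSPSS · PSSPSPSSPSSPS gives term 8.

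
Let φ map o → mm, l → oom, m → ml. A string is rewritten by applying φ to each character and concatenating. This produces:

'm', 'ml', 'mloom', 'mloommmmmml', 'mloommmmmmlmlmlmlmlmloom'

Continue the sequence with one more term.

Rewriting the 24 symbols of mloommmmmmlmlmlmlmlmloom one by one yields ml oom mm mm ml ml ml ml ml ml oom ml oom ml oom ml oom ml oom ml oom mm mm ml; concatenated:

mloommmmmmlmlmlmlmlmloommloommloommloommloommloommmmmml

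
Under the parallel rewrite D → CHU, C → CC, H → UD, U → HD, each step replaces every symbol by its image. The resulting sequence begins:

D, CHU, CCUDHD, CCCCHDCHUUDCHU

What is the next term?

CCCCCCCCUDCHUCCUDHDHDCHUCCUDHD

Applying the rule to each of the 14 symbols of CCCCHDCHUUDCHU gives the pieces CC CC CC CC UD CHU CC UD HD HD CHU CC UD HD, which concatenate to the answer.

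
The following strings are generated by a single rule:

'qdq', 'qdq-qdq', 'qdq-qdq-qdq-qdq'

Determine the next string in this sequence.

s(k+1) = s(k)·-·s(k) — each term doubles the last with '-' between the halves.
Doubling qdq-qdq-qdq-qdq with '-' between the halves:

qdq-qdq-qdq-qdq-qdq-qdq-qdq-qdq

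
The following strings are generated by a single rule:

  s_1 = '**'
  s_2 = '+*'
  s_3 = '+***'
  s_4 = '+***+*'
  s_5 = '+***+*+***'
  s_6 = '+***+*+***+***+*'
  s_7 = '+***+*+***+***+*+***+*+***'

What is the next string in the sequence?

+***+*+***+***+*+***+*+***+***+*+***+***+*

From term 3 onward, concatenate the last term with the second-to-last: +*·** = +***, +***·+* = +***+*, …
The next term joins +***+*+***+***+*+***+*+*** and +***+*+***+***+*.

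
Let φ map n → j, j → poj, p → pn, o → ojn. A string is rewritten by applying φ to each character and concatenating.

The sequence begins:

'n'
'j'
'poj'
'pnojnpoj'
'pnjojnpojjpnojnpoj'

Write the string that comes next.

Applying the rule to each of the 18 symbols of pnjojnpojjpnojnpoj gives the pieces pn j poj ojn poj j pn ojn poj poj pn j ojn poj j pn ojn poj, which concatenate to the answer.

pnjpojojnpojjpnojnpojpojpnjojnpojjpnojnpoj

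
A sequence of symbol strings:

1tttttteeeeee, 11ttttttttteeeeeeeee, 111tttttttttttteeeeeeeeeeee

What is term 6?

Each string has the form 1^{n-1} t^{3n} e^{3n}, where the shown terms are n = 2, 3, 4.
Setting n = 7 gives 6, 21, 21 characters in each block.

111111ttttttttttttttttttttteeeeeeeeeeeeeeeeeeeee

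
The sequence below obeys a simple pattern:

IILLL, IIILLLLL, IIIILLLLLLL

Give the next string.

IIIIILLLLLLLLL

Each string has the form I^{n+1} L^{2n+1} (n = 1, 2, …).
For the next term, n = 4, so the run lengths are 5, 9.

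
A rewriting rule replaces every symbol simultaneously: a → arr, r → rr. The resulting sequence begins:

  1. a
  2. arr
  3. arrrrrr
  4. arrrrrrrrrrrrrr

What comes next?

arrrrrrrrrrrrrrrrrrrrrrrrrrrrrr

Applying the rule to each of the 15 symbols of arrrrrrrrrrrrrr gives the pieces arr rr rr rr rr rr rr rr rr rr rr rr rr rr rr, which concatenate to the answer.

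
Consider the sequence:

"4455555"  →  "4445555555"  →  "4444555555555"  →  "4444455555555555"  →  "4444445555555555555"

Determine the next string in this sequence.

4444444555555555555555

The n-th term is n-1 4's then 2n-1 5's, where the shown terms are n = 3, 4, 5, 6, 7.
Setting n = 8 gives 7, 15 characters in each block.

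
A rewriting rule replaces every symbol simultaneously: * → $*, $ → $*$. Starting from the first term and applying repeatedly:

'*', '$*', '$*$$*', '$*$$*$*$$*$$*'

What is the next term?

Applying the rule to each of the 13 symbols of $*$$*$*$$*$$* gives the pieces $*$ $* $*$ $*$ $* $*$ $* $*$ $*$ $* $*$ $*$ $*, which concatenate to the answer.

$*$$*$*$$*$$*$*$$*$*$$*$$*$*$$*$$*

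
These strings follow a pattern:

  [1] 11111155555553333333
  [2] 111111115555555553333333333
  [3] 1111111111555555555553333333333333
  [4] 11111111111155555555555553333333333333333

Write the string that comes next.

The n-th term is 2n 1's then 2n+1 5's then 3n-2 3's, where the shown terms are n = 3, 4, 5, 6.
For the next term, n = 7, so the run lengths are 14, 15, 19.

111111111111115555555555555553333333333333333333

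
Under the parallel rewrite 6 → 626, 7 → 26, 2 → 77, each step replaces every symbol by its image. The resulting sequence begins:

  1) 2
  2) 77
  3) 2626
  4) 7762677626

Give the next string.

Rewriting each symbol of 7762677626: 7→26, 7→26, 6→626, 2→77, 6→626, 7→26, 7→26, 6→626, 2→77, 6→626, which concatenates to 26 26 626 77 626 26 26 626 77 626.

262662677626262662677626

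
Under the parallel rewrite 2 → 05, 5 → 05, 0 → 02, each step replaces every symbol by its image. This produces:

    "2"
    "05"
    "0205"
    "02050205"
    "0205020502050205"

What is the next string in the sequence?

Rewriting the 16 symbols of 0205020502050205 one by one yields 02 05 02 05 02 05 02 05 02 05 02 05 02 05 02 05; concatenated:

02050205020502050205020502050205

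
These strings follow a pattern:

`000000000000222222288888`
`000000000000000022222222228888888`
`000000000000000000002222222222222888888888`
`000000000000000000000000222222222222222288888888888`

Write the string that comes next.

Term n consists of 4n 0's, followed by 3n-2 2's, followed by 2n-1 8's, where the shown terms are n = 3, 4, 5, 6.
At n = 7 the blocks have lengths 28, 19, 13.

000000000000000000000000000022222222222222222228888888888888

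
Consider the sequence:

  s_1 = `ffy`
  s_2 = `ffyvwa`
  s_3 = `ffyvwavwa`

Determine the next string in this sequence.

ffyvwavwavwa

The strings grow by a fixed suffix vwa each time.
One more step from ffyvwavwa gives the answer.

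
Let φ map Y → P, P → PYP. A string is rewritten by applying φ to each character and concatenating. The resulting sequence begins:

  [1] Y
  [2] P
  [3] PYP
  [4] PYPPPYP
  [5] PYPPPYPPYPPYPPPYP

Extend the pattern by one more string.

PYPPPYPPYPPYPPPYPPYPPPYPPYPPPYPPYPPYPPPYP

Replace each of the 17 characters of PYPPPYPPYPPYPPPYP in place — PYP P PYP PYP PYP P PYP PYP P PYP PYP P PYP PYP PYP P PYP — and concatenate.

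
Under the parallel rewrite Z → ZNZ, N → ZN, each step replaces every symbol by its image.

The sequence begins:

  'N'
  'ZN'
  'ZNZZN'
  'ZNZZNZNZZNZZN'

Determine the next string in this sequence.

ZNZZNZNZZNZZNZNZZNZNZZNZZNZNZZNZZN

Applying the rule to each of the 13 symbols of ZNZZNZNZZNZZN gives the pieces ZNZ ZN ZNZ ZNZ ZN ZNZ ZN ZNZ ZNZ ZN ZNZ ZNZ ZN, which concatenate to the answer.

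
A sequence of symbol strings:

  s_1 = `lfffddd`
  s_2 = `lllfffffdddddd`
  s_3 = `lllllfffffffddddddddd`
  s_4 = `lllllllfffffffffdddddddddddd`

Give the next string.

Each string has the form l^{2n-1} f^{2n+1} d^{3n} (n = 1, 2, …).
Setting n = 5 gives 9, 11, 15 characters in each block.

lllllllllfffffffffffddddddddddddddd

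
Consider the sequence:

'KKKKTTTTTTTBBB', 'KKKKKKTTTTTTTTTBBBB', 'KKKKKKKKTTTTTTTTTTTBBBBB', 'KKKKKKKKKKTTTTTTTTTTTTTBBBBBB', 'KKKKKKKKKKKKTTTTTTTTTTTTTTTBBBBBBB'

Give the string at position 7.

KKKKKKKKKKKKKKKKTTTTTTTTTTTTTTTTTTTBBBBBBBBB

Reading off run lengths: K runs 4, 6, 8, 10, 12; T runs 7, 9, 11, 13, 15; B runs 3, 4, 5, 6, 7 — each is linear in n, where the shown terms are n = 3, 4, 5, 6, 7.
Setting n = 9 gives 16, 19, 9 characters in each block.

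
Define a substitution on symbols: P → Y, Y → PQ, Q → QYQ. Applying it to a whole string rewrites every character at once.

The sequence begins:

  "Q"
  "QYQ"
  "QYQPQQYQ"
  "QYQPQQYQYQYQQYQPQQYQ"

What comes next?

QYQPQQYQYQYQQYQPQQYQPQQYQPQQYQQYQPQQYQYQYQQYQPQQYQ

Applying the rule to each of the 20 symbols of QYQPQQYQYQYQQYQPQQYQ gives the pieces QYQ PQ QYQ Y QYQ QYQ PQ QYQ PQ QYQ PQ QYQ QYQ PQ QYQ Y QYQ QYQ PQ QYQ, which concatenate to the answer.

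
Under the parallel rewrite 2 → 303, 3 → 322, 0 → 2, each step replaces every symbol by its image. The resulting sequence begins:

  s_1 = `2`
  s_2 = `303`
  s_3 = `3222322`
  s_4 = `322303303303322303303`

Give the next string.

Rewriting the 21 symbols of 322303303303322303303 one by one yields 322 303 303 322 2 322 322 2 322 322 2 322 322 303 303 322 2 322 322 2 322; concatenated:

32230330332223223222322322232232230330332223223222322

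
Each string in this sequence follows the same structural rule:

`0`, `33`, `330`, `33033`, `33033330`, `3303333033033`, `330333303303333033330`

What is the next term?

This is a Fibonacci-style word recurrence s(k) = s(k−1)·s(k−2): e.g. 33·0 = 330.
The next term joins 330333303303333033330 and 3303333033033.

3303333033033330333303303333033033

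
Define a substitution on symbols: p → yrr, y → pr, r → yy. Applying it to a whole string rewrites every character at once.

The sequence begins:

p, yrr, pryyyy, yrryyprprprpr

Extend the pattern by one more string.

Rewriting the 13 symbols of yrryyprprprpr one by one yields pr yy yy pr pr yrr yy yrr yy yrr yy yrr yy; concatenated:

pryyyyprpryrryyyrryyyrryyyrryy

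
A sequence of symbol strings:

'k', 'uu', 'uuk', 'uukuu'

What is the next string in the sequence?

From term 3 onward, concatenate the last term with the second-to-last: uu·k = uuk, uuk·uu = uukuu, …
The next term joins uukuu and uuk.

uukuuuuk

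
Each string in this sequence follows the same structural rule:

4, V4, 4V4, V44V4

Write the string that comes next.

4V4V44V4

From term 3 onward, concatenate the second-to-last term with the last: 4·V4 = 4V4, V4·4V4 = V44V4, …
So term 5 is 4V4·V44V4.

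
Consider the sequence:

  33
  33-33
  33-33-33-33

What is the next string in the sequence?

Each string is two copies of the previous one joined by '-'.
Doubling 33-33-33-33 with '-' between the halves:

33-33-33-33-33-33-33-33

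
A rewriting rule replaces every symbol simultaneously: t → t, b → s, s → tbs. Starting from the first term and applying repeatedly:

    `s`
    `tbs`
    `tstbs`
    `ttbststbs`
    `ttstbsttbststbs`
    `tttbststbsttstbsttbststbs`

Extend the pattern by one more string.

tttstbsttbststbstttbststbsttstbsttbststbs

Applying the rule to each of the 25 symbols of tttbststbsttstbsttbststbs gives the pieces t t t s tbs t tbs t s tbs t t tbs t s tbs t t s tbs t tbs t s tbs, which concatenate to the answer.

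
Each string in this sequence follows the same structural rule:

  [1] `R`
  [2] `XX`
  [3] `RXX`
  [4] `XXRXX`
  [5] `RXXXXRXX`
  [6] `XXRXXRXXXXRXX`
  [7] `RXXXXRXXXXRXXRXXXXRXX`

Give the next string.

XXRXXRXXXXRXXRXXXXRXXXXRXXRXXXXRXX

From term 3 onward, concatenate the second-to-last term with the last: R·XX = RXX, XX·RXX = XXRXX, …
So term 8 is XXRXXRXXXXRXX·RXXXXRXXXXRXXRXXXXRXX.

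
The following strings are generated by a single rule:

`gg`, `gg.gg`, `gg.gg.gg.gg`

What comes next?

gg.gg.gg.gg.gg.gg.gg.gg

s(k+1) = s(k)·.·s(k) — each term doubles the last with '.' between the halves.
So the next term is two copies of gg.gg.gg.gg with '.' between the halves.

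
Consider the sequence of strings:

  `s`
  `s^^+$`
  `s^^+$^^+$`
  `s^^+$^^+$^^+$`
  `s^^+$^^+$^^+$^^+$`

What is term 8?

Each term is the previous one with ^^+$ appended.
From s^^+$^^+$^^+$^^+$, 3 further steps: s^^+$^^+$^^+$^^+$ → s^^+$^^+$^^+$^^+$^^+$ → s^^+$^^+$^^+$^^+$^^+$^^+$ → (answer).

s^^+$^^+$^^+$^^+$^^+$^^+$^^+$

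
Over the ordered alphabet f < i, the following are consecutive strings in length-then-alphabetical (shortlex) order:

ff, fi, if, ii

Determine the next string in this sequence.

fff

ii is the last string of length 2, so the next is the first of length 3: f repeated 3 times.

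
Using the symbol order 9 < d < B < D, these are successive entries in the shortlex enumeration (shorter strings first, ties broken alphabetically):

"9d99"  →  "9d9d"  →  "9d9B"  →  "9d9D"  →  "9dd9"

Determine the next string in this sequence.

Find the rightmost character of 9dd9 below D, bump it to the next letter, and reset everything to its right to 9.

9ddd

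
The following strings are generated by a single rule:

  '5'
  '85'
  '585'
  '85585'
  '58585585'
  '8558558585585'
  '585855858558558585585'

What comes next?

8558558585585585855858558558585585

Each term (from the third on) is the two preceding terms concatenated in order: term 3 = 5·85 = 585.
So term 8 is 8558558585585·585855858558558585585.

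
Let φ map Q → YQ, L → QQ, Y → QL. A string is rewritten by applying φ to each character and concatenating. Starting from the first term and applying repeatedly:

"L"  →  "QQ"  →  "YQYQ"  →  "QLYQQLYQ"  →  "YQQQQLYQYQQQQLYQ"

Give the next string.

φ(YQQQQLYQYQQQQLYQ) expands symbol-by-symbol to QL YQ YQ YQ YQ QQ QL YQ QL YQ YQ YQ YQ QQ QL YQ; joining the 16 pieces gives the next term.

QLYQYQYQYQQQQLYQQLYQYQYQYQQQQLYQ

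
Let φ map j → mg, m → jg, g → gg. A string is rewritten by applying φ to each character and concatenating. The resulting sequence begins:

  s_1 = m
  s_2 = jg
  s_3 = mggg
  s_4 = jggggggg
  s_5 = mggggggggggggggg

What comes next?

jggggggggggggggggggggggggggggggg

φ(mggggggggggggggg) expands symbol-by-symbol to jg gg gg gg gg gg gg gg gg gg gg gg gg gg gg gg; joining the 16 pieces gives the next term.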